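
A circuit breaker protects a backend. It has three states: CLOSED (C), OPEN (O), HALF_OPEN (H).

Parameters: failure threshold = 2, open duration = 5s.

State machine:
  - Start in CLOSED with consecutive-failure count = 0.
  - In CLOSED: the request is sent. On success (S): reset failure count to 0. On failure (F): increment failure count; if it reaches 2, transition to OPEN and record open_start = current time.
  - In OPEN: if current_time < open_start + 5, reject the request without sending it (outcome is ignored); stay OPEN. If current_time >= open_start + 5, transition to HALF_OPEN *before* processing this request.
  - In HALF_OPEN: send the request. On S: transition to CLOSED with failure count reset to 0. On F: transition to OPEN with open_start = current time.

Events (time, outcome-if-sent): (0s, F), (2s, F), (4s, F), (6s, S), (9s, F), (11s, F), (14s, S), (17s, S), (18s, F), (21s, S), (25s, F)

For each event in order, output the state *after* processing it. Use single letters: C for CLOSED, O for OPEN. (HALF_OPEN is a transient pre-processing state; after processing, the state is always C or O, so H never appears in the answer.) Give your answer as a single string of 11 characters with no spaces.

Answer: COOOOOCCCCC

Derivation:
State after each event:
  event#1 t=0s outcome=F: state=CLOSED
  event#2 t=2s outcome=F: state=OPEN
  event#3 t=4s outcome=F: state=OPEN
  event#4 t=6s outcome=S: state=OPEN
  event#5 t=9s outcome=F: state=OPEN
  event#6 t=11s outcome=F: state=OPEN
  event#7 t=14s outcome=S: state=CLOSED
  event#8 t=17s outcome=S: state=CLOSED
  event#9 t=18s outcome=F: state=CLOSED
  event#10 t=21s outcome=S: state=CLOSED
  event#11 t=25s outcome=F: state=CLOSED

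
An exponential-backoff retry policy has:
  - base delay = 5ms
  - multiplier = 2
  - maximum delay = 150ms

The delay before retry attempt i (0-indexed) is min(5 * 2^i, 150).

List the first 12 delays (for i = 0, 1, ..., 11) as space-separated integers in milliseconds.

Computing each delay:
  i=0: min(5*2^0, 150) = 5
  i=1: min(5*2^1, 150) = 10
  i=2: min(5*2^2, 150) = 20
  i=3: min(5*2^3, 150) = 40
  i=4: min(5*2^4, 150) = 80
  i=5: min(5*2^5, 150) = 150
  i=6: min(5*2^6, 150) = 150
  i=7: min(5*2^7, 150) = 150
  i=8: min(5*2^8, 150) = 150
  i=9: min(5*2^9, 150) = 150
  i=10: min(5*2^10, 150) = 150
  i=11: min(5*2^11, 150) = 150

Answer: 5 10 20 40 80 150 150 150 150 150 150 150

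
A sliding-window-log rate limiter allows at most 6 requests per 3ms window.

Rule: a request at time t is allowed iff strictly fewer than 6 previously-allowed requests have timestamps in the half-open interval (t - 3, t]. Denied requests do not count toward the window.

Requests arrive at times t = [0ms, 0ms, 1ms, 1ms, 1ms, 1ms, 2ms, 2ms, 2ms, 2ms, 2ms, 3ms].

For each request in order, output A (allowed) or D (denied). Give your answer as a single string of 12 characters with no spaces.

Tracking allowed requests in the window:
  req#1 t=0ms: ALLOW
  req#2 t=0ms: ALLOW
  req#3 t=1ms: ALLOW
  req#4 t=1ms: ALLOW
  req#5 t=1ms: ALLOW
  req#6 t=1ms: ALLOW
  req#7 t=2ms: DENY
  req#8 t=2ms: DENY
  req#9 t=2ms: DENY
  req#10 t=2ms: DENY
  req#11 t=2ms: DENY
  req#12 t=3ms: ALLOW

Answer: AAAAAADDDDDA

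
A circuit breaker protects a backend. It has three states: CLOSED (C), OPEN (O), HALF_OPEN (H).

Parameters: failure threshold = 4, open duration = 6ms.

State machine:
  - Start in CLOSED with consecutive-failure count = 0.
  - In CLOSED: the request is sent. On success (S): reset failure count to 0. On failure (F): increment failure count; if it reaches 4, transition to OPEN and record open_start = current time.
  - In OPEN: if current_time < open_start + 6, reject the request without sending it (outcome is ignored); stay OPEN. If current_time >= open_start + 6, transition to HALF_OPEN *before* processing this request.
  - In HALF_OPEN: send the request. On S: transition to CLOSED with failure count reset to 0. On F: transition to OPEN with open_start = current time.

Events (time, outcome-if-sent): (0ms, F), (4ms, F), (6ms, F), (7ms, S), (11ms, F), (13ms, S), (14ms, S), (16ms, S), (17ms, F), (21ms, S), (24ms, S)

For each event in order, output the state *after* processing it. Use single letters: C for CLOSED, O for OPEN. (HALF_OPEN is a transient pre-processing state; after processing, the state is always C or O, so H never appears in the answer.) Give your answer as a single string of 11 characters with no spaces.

State after each event:
  event#1 t=0ms outcome=F: state=CLOSED
  event#2 t=4ms outcome=F: state=CLOSED
  event#3 t=6ms outcome=F: state=CLOSED
  event#4 t=7ms outcome=S: state=CLOSED
  event#5 t=11ms outcome=F: state=CLOSED
  event#6 t=13ms outcome=S: state=CLOSED
  event#7 t=14ms outcome=S: state=CLOSED
  event#8 t=16ms outcome=S: state=CLOSED
  event#9 t=17ms outcome=F: state=CLOSED
  event#10 t=21ms outcome=S: state=CLOSED
  event#11 t=24ms outcome=S: state=CLOSED

Answer: CCCCCCCCCCC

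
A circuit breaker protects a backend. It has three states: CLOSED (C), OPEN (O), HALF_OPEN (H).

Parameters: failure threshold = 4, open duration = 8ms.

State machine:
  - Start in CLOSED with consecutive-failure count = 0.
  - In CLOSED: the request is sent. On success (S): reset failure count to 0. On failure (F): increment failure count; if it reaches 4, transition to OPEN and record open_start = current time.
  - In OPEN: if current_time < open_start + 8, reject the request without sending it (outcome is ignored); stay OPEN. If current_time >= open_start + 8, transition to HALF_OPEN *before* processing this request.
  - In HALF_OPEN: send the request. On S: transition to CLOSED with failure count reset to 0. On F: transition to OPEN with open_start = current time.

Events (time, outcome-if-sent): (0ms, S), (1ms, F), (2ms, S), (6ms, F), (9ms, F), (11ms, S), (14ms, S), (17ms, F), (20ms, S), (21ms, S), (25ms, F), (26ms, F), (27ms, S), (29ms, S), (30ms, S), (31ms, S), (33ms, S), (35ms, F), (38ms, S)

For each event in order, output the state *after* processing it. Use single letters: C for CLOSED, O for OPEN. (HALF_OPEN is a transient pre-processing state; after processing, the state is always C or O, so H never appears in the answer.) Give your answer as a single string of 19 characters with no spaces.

State after each event:
  event#1 t=0ms outcome=S: state=CLOSED
  event#2 t=1ms outcome=F: state=CLOSED
  event#3 t=2ms outcome=S: state=CLOSED
  event#4 t=6ms outcome=F: state=CLOSED
  event#5 t=9ms outcome=F: state=CLOSED
  event#6 t=11ms outcome=S: state=CLOSED
  event#7 t=14ms outcome=S: state=CLOSED
  event#8 t=17ms outcome=F: state=CLOSED
  event#9 t=20ms outcome=S: state=CLOSED
  event#10 t=21ms outcome=S: state=CLOSED
  event#11 t=25ms outcome=F: state=CLOSED
  event#12 t=26ms outcome=F: state=CLOSED
  event#13 t=27ms outcome=S: state=CLOSED
  event#14 t=29ms outcome=S: state=CLOSED
  event#15 t=30ms outcome=S: state=CLOSED
  event#16 t=31ms outcome=S: state=CLOSED
  event#17 t=33ms outcome=S: state=CLOSED
  event#18 t=35ms outcome=F: state=CLOSED
  event#19 t=38ms outcome=S: state=CLOSED

Answer: CCCCCCCCCCCCCCCCCCC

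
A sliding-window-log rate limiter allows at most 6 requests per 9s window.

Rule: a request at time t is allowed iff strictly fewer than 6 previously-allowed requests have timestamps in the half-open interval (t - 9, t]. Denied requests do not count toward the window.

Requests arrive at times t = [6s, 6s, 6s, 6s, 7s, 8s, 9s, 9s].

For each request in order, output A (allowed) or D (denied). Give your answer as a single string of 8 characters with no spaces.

Answer: AAAAAADD

Derivation:
Tracking allowed requests in the window:
  req#1 t=6s: ALLOW
  req#2 t=6s: ALLOW
  req#3 t=6s: ALLOW
  req#4 t=6s: ALLOW
  req#5 t=7s: ALLOW
  req#6 t=8s: ALLOW
  req#7 t=9s: DENY
  req#8 t=9s: DENY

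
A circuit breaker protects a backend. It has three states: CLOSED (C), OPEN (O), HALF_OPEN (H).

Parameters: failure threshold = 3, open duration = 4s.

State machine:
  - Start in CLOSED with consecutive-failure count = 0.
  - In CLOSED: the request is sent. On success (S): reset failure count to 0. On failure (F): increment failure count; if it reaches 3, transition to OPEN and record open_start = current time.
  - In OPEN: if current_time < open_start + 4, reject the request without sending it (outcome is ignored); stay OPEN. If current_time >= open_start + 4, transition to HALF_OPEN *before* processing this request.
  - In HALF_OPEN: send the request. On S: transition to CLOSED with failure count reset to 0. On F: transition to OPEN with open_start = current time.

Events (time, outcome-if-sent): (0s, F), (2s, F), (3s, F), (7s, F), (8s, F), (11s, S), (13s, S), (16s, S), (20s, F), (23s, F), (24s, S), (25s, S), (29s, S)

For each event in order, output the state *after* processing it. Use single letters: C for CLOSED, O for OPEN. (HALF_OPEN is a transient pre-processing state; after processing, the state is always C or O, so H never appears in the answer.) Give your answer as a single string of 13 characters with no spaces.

Answer: CCOOOCCCCCCCC

Derivation:
State after each event:
  event#1 t=0s outcome=F: state=CLOSED
  event#2 t=2s outcome=F: state=CLOSED
  event#3 t=3s outcome=F: state=OPEN
  event#4 t=7s outcome=F: state=OPEN
  event#5 t=8s outcome=F: state=OPEN
  event#6 t=11s outcome=S: state=CLOSED
  event#7 t=13s outcome=S: state=CLOSED
  event#8 t=16s outcome=S: state=CLOSED
  event#9 t=20s outcome=F: state=CLOSED
  event#10 t=23s outcome=F: state=CLOSED
  event#11 t=24s outcome=S: state=CLOSED
  event#12 t=25s outcome=S: state=CLOSED
  event#13 t=29s outcome=S: state=CLOSED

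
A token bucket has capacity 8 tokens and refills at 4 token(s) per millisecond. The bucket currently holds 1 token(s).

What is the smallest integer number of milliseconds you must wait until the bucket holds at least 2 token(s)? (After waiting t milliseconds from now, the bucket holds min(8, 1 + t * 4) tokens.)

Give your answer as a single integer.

Answer: 1

Derivation:
Need 1 + t * 4 >= 2, so t >= 1/4.
Smallest integer t = ceil(1/4) = 1.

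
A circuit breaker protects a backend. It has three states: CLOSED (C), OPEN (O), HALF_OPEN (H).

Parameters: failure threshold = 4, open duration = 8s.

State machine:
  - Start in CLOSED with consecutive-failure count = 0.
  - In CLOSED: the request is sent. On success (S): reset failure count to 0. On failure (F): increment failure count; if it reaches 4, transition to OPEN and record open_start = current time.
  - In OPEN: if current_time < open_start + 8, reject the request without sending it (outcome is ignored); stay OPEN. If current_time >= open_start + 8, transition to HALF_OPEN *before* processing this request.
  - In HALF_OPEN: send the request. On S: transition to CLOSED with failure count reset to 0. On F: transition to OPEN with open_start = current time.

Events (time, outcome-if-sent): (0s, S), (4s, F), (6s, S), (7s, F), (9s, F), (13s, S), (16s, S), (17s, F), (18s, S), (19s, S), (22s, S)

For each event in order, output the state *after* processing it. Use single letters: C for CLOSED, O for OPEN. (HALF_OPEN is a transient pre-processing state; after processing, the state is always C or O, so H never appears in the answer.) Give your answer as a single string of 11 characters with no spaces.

State after each event:
  event#1 t=0s outcome=S: state=CLOSED
  event#2 t=4s outcome=F: state=CLOSED
  event#3 t=6s outcome=S: state=CLOSED
  event#4 t=7s outcome=F: state=CLOSED
  event#5 t=9s outcome=F: state=CLOSED
  event#6 t=13s outcome=S: state=CLOSED
  event#7 t=16s outcome=S: state=CLOSED
  event#8 t=17s outcome=F: state=CLOSED
  event#9 t=18s outcome=S: state=CLOSED
  event#10 t=19s outcome=S: state=CLOSED
  event#11 t=22s outcome=S: state=CLOSED

Answer: CCCCCCCCCCC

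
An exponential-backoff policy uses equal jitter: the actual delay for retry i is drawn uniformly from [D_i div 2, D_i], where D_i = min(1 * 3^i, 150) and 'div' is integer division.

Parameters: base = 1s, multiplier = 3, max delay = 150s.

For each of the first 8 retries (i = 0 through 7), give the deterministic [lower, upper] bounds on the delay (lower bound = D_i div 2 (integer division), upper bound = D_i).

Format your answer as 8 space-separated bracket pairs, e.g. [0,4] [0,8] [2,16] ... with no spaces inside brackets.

Computing bounds per retry:
  i=0: D_i=min(1*3^0,150)=1, bounds=[0,1]
  i=1: D_i=min(1*3^1,150)=3, bounds=[1,3]
  i=2: D_i=min(1*3^2,150)=9, bounds=[4,9]
  i=3: D_i=min(1*3^3,150)=27, bounds=[13,27]
  i=4: D_i=min(1*3^4,150)=81, bounds=[40,81]
  i=5: D_i=min(1*3^5,150)=150, bounds=[75,150]
  i=6: D_i=min(1*3^6,150)=150, bounds=[75,150]
  i=7: D_i=min(1*3^7,150)=150, bounds=[75,150]

Answer: [0,1] [1,3] [4,9] [13,27] [40,81] [75,150] [75,150] [75,150]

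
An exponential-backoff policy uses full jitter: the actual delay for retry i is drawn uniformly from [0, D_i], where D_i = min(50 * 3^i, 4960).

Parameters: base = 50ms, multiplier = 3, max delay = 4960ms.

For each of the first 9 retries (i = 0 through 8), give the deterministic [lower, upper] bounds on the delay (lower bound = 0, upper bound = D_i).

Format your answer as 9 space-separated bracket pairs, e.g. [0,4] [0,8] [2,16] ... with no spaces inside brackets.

Computing bounds per retry:
  i=0: D_i=min(50*3^0,4960)=50, bounds=[0,50]
  i=1: D_i=min(50*3^1,4960)=150, bounds=[0,150]
  i=2: D_i=min(50*3^2,4960)=450, bounds=[0,450]
  i=3: D_i=min(50*3^3,4960)=1350, bounds=[0,1350]
  i=4: D_i=min(50*3^4,4960)=4050, bounds=[0,4050]
  i=5: D_i=min(50*3^5,4960)=4960, bounds=[0,4960]
  i=6: D_i=min(50*3^6,4960)=4960, bounds=[0,4960]
  i=7: D_i=min(50*3^7,4960)=4960, bounds=[0,4960]
  i=8: D_i=min(50*3^8,4960)=4960, bounds=[0,4960]

Answer: [0,50] [0,150] [0,450] [0,1350] [0,4050] [0,4960] [0,4960] [0,4960] [0,4960]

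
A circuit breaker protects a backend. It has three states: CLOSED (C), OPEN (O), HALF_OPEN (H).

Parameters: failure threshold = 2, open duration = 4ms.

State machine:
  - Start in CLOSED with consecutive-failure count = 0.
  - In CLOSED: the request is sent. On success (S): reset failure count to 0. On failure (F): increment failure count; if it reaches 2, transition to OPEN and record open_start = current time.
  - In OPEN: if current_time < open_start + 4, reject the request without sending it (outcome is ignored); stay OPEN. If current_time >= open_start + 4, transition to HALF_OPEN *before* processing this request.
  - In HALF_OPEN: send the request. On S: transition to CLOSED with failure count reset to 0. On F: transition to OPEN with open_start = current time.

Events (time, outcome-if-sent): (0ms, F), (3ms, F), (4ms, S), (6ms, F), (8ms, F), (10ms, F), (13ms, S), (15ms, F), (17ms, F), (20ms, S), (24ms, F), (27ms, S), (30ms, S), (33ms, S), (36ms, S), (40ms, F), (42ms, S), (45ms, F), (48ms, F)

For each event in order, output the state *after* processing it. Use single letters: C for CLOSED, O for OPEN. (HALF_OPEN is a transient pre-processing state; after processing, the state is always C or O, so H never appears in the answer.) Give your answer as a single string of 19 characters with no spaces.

Answer: COOOOOCCOOOOCCCCCCO

Derivation:
State after each event:
  event#1 t=0ms outcome=F: state=CLOSED
  event#2 t=3ms outcome=F: state=OPEN
  event#3 t=4ms outcome=S: state=OPEN
  event#4 t=6ms outcome=F: state=OPEN
  event#5 t=8ms outcome=F: state=OPEN
  event#6 t=10ms outcome=F: state=OPEN
  event#7 t=13ms outcome=S: state=CLOSED
  event#8 t=15ms outcome=F: state=CLOSED
  event#9 t=17ms outcome=F: state=OPEN
  event#10 t=20ms outcome=S: state=OPEN
  event#11 t=24ms outcome=F: state=OPEN
  event#12 t=27ms outcome=S: state=OPEN
  event#13 t=30ms outcome=S: state=CLOSED
  event#14 t=33ms outcome=S: state=CLOSED
  event#15 t=36ms outcome=S: state=CLOSED
  event#16 t=40ms outcome=F: state=CLOSED
  event#17 t=42ms outcome=S: state=CLOSED
  event#18 t=45ms outcome=F: state=CLOSED
  event#19 t=48ms outcome=F: state=OPEN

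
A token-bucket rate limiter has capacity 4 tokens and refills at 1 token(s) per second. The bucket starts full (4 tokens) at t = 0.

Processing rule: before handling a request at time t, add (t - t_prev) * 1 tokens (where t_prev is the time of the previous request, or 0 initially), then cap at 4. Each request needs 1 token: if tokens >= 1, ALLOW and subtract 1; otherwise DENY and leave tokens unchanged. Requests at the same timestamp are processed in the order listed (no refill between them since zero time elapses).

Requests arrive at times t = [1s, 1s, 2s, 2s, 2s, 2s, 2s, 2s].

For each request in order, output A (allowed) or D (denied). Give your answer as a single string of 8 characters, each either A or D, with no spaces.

Simulating step by step:
  req#1 t=1s: ALLOW
  req#2 t=1s: ALLOW
  req#3 t=2s: ALLOW
  req#4 t=2s: ALLOW
  req#5 t=2s: ALLOW
  req#6 t=2s: DENY
  req#7 t=2s: DENY
  req#8 t=2s: DENY

Answer: AAAAADDD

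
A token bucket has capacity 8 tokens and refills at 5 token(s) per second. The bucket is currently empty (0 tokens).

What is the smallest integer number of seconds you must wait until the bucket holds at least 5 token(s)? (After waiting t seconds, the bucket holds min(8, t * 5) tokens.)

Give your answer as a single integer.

Answer: 1

Derivation:
Need t * 5 >= 5, so t >= 5/5.
Smallest integer t = ceil(5/5) = 1.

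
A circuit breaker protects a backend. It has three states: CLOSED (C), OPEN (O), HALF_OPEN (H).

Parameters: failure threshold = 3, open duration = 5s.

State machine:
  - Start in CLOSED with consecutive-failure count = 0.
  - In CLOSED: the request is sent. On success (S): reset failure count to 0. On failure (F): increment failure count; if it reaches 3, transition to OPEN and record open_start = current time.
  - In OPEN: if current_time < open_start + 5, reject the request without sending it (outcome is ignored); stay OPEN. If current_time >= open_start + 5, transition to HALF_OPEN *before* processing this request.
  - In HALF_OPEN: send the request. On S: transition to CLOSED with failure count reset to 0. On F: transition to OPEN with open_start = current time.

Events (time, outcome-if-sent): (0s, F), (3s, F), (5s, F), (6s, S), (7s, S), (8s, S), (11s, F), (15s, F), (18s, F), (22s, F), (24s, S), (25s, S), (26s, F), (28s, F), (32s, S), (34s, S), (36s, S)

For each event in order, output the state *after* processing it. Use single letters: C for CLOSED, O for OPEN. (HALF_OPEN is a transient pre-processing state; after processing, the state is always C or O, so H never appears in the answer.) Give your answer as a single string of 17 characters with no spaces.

Answer: CCOOOOOOOOCCCCCCC

Derivation:
State after each event:
  event#1 t=0s outcome=F: state=CLOSED
  event#2 t=3s outcome=F: state=CLOSED
  event#3 t=5s outcome=F: state=OPEN
  event#4 t=6s outcome=S: state=OPEN
  event#5 t=7s outcome=S: state=OPEN
  event#6 t=8s outcome=S: state=OPEN
  event#7 t=11s outcome=F: state=OPEN
  event#8 t=15s outcome=F: state=OPEN
  event#9 t=18s outcome=F: state=OPEN
  event#10 t=22s outcome=F: state=OPEN
  event#11 t=24s outcome=S: state=CLOSED
  event#12 t=25s outcome=S: state=CLOSED
  event#13 t=26s outcome=F: state=CLOSED
  event#14 t=28s outcome=F: state=CLOSED
  event#15 t=32s outcome=S: state=CLOSED
  event#16 t=34s outcome=S: state=CLOSED
  event#17 t=36s outcome=S: state=CLOSED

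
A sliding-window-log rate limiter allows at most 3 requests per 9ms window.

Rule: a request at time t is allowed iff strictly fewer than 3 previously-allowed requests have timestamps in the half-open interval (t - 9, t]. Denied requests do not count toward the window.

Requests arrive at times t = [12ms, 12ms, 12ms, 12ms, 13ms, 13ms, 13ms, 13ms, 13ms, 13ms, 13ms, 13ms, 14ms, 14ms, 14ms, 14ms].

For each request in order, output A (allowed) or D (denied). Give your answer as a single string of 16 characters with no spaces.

Tracking allowed requests in the window:
  req#1 t=12ms: ALLOW
  req#2 t=12ms: ALLOW
  req#3 t=12ms: ALLOW
  req#4 t=12ms: DENY
  req#5 t=13ms: DENY
  req#6 t=13ms: DENY
  req#7 t=13ms: DENY
  req#8 t=13ms: DENY
  req#9 t=13ms: DENY
  req#10 t=13ms: DENY
  req#11 t=13ms: DENY
  req#12 t=13ms: DENY
  req#13 t=14ms: DENY
  req#14 t=14ms: DENY
  req#15 t=14ms: DENY
  req#16 t=14ms: DENY

Answer: AAADDDDDDDDDDDDD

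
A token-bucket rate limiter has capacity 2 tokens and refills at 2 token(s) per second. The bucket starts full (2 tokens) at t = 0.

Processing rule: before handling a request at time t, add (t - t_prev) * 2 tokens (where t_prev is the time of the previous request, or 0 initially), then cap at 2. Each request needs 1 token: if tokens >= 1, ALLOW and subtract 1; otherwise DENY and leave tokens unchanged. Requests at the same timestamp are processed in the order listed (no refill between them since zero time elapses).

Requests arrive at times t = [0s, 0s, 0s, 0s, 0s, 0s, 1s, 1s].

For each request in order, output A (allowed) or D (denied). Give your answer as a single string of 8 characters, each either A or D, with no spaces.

Answer: AADDDDAA

Derivation:
Simulating step by step:
  req#1 t=0s: ALLOW
  req#2 t=0s: ALLOW
  req#3 t=0s: DENY
  req#4 t=0s: DENY
  req#5 t=0s: DENY
  req#6 t=0s: DENY
  req#7 t=1s: ALLOW
  req#8 t=1s: ALLOW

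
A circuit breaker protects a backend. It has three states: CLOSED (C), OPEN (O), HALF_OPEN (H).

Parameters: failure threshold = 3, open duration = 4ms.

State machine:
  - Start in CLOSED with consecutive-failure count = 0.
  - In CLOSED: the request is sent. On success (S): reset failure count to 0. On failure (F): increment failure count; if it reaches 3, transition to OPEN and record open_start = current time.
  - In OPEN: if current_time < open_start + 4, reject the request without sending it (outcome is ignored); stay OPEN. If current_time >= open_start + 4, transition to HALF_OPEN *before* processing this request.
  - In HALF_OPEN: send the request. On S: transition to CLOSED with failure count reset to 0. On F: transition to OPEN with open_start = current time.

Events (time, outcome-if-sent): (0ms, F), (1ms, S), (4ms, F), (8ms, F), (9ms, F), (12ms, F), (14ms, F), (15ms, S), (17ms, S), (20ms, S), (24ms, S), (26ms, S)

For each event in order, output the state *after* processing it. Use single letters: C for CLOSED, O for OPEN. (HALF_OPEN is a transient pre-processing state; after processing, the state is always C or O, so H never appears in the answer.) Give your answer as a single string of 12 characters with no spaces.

Answer: CCCCOOOOOCCC

Derivation:
State after each event:
  event#1 t=0ms outcome=F: state=CLOSED
  event#2 t=1ms outcome=S: state=CLOSED
  event#3 t=4ms outcome=F: state=CLOSED
  event#4 t=8ms outcome=F: state=CLOSED
  event#5 t=9ms outcome=F: state=OPEN
  event#6 t=12ms outcome=F: state=OPEN
  event#7 t=14ms outcome=F: state=OPEN
  event#8 t=15ms outcome=S: state=OPEN
  event#9 t=17ms outcome=S: state=OPEN
  event#10 t=20ms outcome=S: state=CLOSED
  event#11 t=24ms outcome=S: state=CLOSED
  event#12 t=26ms outcome=S: state=CLOSED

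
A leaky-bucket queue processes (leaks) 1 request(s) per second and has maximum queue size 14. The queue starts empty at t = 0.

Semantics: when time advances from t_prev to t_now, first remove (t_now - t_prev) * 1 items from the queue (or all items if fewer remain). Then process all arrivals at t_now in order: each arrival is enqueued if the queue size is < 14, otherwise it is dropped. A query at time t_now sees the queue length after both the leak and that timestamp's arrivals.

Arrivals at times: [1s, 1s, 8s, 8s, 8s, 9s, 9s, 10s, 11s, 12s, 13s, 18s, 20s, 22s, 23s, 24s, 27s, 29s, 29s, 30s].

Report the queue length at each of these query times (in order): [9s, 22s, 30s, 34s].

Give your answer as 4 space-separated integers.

Answer: 4 1 2 0

Derivation:
Queue lengths at query times:
  query t=9s: backlog = 4
  query t=22s: backlog = 1
  query t=30s: backlog = 2
  query t=34s: backlog = 0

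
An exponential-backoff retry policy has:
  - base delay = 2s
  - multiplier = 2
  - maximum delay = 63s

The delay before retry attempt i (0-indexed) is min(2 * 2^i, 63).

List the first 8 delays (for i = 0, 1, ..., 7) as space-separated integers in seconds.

Answer: 2 4 8 16 32 63 63 63

Derivation:
Computing each delay:
  i=0: min(2*2^0, 63) = 2
  i=1: min(2*2^1, 63) = 4
  i=2: min(2*2^2, 63) = 8
  i=3: min(2*2^3, 63) = 16
  i=4: min(2*2^4, 63) = 32
  i=5: min(2*2^5, 63) = 63
  i=6: min(2*2^6, 63) = 63
  i=7: min(2*2^7, 63) = 63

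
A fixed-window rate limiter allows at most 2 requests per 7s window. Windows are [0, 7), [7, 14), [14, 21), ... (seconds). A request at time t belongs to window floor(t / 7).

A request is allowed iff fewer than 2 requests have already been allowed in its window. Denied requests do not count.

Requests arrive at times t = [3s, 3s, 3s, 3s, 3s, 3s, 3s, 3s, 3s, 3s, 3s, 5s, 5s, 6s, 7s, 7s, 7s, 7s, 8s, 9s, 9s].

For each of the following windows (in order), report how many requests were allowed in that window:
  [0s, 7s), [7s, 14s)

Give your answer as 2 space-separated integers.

Processing requests:
  req#1 t=3s (window 0): ALLOW
  req#2 t=3s (window 0): ALLOW
  req#3 t=3s (window 0): DENY
  req#4 t=3s (window 0): DENY
  req#5 t=3s (window 0): DENY
  req#6 t=3s (window 0): DENY
  req#7 t=3s (window 0): DENY
  req#8 t=3s (window 0): DENY
  req#9 t=3s (window 0): DENY
  req#10 t=3s (window 0): DENY
  req#11 t=3s (window 0): DENY
  req#12 t=5s (window 0): DENY
  req#13 t=5s (window 0): DENY
  req#14 t=6s (window 0): DENY
  req#15 t=7s (window 1): ALLOW
  req#16 t=7s (window 1): ALLOW
  req#17 t=7s (window 1): DENY
  req#18 t=7s (window 1): DENY
  req#19 t=8s (window 1): DENY
  req#20 t=9s (window 1): DENY
  req#21 t=9s (window 1): DENY

Allowed counts by window: 2 2

Answer: 2 2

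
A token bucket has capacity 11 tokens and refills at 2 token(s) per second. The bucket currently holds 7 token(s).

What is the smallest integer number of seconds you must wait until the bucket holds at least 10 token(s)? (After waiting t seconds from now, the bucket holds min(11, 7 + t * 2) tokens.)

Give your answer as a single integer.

Need 7 + t * 2 >= 10, so t >= 3/2.
Smallest integer t = ceil(3/2) = 2.

Answer: 2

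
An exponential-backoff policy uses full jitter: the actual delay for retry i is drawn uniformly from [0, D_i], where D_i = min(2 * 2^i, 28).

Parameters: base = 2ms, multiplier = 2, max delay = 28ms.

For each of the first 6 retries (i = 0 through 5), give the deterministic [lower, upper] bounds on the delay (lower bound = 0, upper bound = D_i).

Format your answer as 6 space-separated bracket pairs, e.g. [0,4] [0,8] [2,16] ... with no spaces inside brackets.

Answer: [0,2] [0,4] [0,8] [0,16] [0,28] [0,28]

Derivation:
Computing bounds per retry:
  i=0: D_i=min(2*2^0,28)=2, bounds=[0,2]
  i=1: D_i=min(2*2^1,28)=4, bounds=[0,4]
  i=2: D_i=min(2*2^2,28)=8, bounds=[0,8]
  i=3: D_i=min(2*2^3,28)=16, bounds=[0,16]
  i=4: D_i=min(2*2^4,28)=28, bounds=[0,28]
  i=5: D_i=min(2*2^5,28)=28, bounds=[0,28]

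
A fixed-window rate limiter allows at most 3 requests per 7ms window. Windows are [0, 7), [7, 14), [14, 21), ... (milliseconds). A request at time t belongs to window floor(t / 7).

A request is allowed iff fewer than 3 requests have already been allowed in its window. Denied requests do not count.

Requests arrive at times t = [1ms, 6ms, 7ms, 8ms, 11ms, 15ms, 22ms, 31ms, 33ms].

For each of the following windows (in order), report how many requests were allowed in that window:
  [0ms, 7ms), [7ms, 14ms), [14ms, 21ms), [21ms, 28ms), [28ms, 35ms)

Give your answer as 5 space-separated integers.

Processing requests:
  req#1 t=1ms (window 0): ALLOW
  req#2 t=6ms (window 0): ALLOW
  req#3 t=7ms (window 1): ALLOW
  req#4 t=8ms (window 1): ALLOW
  req#5 t=11ms (window 1): ALLOW
  req#6 t=15ms (window 2): ALLOW
  req#7 t=22ms (window 3): ALLOW
  req#8 t=31ms (window 4): ALLOW
  req#9 t=33ms (window 4): ALLOW

Allowed counts by window: 2 3 1 1 2

Answer: 2 3 1 1 2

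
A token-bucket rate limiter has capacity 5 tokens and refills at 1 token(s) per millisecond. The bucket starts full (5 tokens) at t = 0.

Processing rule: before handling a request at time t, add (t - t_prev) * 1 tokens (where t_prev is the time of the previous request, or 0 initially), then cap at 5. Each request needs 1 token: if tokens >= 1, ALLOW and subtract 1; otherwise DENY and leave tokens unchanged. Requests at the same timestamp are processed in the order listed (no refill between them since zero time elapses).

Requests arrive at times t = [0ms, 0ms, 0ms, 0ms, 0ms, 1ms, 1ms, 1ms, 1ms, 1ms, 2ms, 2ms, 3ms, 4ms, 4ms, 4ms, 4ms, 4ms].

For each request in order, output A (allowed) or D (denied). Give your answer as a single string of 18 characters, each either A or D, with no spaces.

Answer: AAAAAADDDDADAADDDD

Derivation:
Simulating step by step:
  req#1 t=0ms: ALLOW
  req#2 t=0ms: ALLOW
  req#3 t=0ms: ALLOW
  req#4 t=0ms: ALLOW
  req#5 t=0ms: ALLOW
  req#6 t=1ms: ALLOW
  req#7 t=1ms: DENY
  req#8 t=1ms: DENY
  req#9 t=1ms: DENY
  req#10 t=1ms: DENY
  req#11 t=2ms: ALLOW
  req#12 t=2ms: DENY
  req#13 t=3ms: ALLOW
  req#14 t=4ms: ALLOW
  req#15 t=4ms: DENY
  req#16 t=4ms: DENY
  req#17 t=4ms: DENY
  req#18 t=4ms: DENY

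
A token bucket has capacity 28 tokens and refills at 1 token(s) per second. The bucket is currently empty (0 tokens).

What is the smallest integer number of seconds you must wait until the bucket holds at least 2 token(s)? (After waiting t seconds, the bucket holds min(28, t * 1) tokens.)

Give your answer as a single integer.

Answer: 2

Derivation:
Need t * 1 >= 2, so t >= 2/1.
Smallest integer t = ceil(2/1) = 2.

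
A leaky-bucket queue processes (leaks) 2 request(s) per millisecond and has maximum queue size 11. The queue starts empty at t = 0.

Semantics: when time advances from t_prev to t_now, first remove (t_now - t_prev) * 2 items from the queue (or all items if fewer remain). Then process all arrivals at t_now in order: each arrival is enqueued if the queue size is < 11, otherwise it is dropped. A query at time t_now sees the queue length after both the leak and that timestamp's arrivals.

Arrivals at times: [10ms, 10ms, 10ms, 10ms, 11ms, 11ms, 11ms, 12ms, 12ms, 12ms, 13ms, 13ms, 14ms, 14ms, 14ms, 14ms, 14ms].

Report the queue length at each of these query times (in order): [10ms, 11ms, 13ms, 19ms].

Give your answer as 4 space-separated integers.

Queue lengths at query times:
  query t=10ms: backlog = 4
  query t=11ms: backlog = 5
  query t=13ms: backlog = 6
  query t=19ms: backlog = 0

Answer: 4 5 6 0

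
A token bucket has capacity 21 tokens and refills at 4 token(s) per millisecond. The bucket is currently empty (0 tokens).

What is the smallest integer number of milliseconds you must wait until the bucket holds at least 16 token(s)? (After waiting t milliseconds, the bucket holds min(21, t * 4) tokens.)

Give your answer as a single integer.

Answer: 4

Derivation:
Need t * 4 >= 16, so t >= 16/4.
Smallest integer t = ceil(16/4) = 4.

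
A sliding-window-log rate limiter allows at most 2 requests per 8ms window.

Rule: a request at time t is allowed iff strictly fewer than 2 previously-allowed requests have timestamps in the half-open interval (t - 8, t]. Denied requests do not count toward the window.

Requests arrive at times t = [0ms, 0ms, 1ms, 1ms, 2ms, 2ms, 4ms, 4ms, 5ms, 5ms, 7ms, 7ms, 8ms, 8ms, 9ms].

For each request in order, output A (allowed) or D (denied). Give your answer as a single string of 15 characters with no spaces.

Answer: AADDDDDDDDDDAAD

Derivation:
Tracking allowed requests in the window:
  req#1 t=0ms: ALLOW
  req#2 t=0ms: ALLOW
  req#3 t=1ms: DENY
  req#4 t=1ms: DENY
  req#5 t=2ms: DENY
  req#6 t=2ms: DENY
  req#7 t=4ms: DENY
  req#8 t=4ms: DENY
  req#9 t=5ms: DENY
  req#10 t=5ms: DENY
  req#11 t=7ms: DENY
  req#12 t=7ms: DENY
  req#13 t=8ms: ALLOW
  req#14 t=8ms: ALLOW
  req#15 t=9ms: DENY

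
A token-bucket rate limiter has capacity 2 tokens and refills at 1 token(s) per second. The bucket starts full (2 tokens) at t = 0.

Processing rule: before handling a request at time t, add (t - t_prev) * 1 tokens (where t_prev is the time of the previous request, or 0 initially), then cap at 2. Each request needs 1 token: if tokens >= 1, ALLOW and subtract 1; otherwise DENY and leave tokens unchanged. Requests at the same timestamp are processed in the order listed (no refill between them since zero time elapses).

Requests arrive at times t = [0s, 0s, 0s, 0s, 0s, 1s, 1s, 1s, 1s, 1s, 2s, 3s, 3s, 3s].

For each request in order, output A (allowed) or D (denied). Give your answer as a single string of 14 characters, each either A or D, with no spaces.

Simulating step by step:
  req#1 t=0s: ALLOW
  req#2 t=0s: ALLOW
  req#3 t=0s: DENY
  req#4 t=0s: DENY
  req#5 t=0s: DENY
  req#6 t=1s: ALLOW
  req#7 t=1s: DENY
  req#8 t=1s: DENY
  req#9 t=1s: DENY
  req#10 t=1s: DENY
  req#11 t=2s: ALLOW
  req#12 t=3s: ALLOW
  req#13 t=3s: DENY
  req#14 t=3s: DENY

Answer: AADDDADDDDAADD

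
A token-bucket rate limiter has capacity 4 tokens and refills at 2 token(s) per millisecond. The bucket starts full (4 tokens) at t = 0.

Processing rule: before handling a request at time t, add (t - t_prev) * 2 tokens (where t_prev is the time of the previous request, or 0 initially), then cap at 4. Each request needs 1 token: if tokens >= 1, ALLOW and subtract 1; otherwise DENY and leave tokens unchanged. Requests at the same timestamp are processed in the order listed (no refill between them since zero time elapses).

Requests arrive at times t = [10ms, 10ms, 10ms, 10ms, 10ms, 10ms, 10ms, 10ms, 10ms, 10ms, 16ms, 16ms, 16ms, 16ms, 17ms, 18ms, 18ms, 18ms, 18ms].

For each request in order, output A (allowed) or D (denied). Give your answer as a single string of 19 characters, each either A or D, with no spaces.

Simulating step by step:
  req#1 t=10ms: ALLOW
  req#2 t=10ms: ALLOW
  req#3 t=10ms: ALLOW
  req#4 t=10ms: ALLOW
  req#5 t=10ms: DENY
  req#6 t=10ms: DENY
  req#7 t=10ms: DENY
  req#8 t=10ms: DENY
  req#9 t=10ms: DENY
  req#10 t=10ms: DENY
  req#11 t=16ms: ALLOW
  req#12 t=16ms: ALLOW
  req#13 t=16ms: ALLOW
  req#14 t=16ms: ALLOW
  req#15 t=17ms: ALLOW
  req#16 t=18ms: ALLOW
  req#17 t=18ms: ALLOW
  req#18 t=18ms: ALLOW
  req#19 t=18ms: DENY

Answer: AAAADDDDDDAAAAAAAAD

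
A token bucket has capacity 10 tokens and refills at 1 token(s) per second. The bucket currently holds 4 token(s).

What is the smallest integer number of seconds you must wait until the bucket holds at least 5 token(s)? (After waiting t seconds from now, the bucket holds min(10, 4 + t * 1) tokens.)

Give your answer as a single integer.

Answer: 1

Derivation:
Need 4 + t * 1 >= 5, so t >= 1/1.
Smallest integer t = ceil(1/1) = 1.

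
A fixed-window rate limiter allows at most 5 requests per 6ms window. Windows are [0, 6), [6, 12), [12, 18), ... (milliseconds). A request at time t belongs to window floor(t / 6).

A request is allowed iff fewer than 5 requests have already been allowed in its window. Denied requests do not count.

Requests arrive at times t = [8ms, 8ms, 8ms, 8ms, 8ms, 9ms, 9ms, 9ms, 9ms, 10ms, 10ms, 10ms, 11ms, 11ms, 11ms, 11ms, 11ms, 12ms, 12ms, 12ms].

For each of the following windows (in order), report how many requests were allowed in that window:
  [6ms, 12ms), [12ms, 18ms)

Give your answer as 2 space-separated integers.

Answer: 5 3

Derivation:
Processing requests:
  req#1 t=8ms (window 1): ALLOW
  req#2 t=8ms (window 1): ALLOW
  req#3 t=8ms (window 1): ALLOW
  req#4 t=8ms (window 1): ALLOW
  req#5 t=8ms (window 1): ALLOW
  req#6 t=9ms (window 1): DENY
  req#7 t=9ms (window 1): DENY
  req#8 t=9ms (window 1): DENY
  req#9 t=9ms (window 1): DENY
  req#10 t=10ms (window 1): DENY
  req#11 t=10ms (window 1): DENY
  req#12 t=10ms (window 1): DENY
  req#13 t=11ms (window 1): DENY
  req#14 t=11ms (window 1): DENY
  req#15 t=11ms (window 1): DENY
  req#16 t=11ms (window 1): DENY
  req#17 t=11ms (window 1): DENY
  req#18 t=12ms (window 2): ALLOW
  req#19 t=12ms (window 2): ALLOW
  req#20 t=12ms (window 2): ALLOW

Allowed counts by window: 5 3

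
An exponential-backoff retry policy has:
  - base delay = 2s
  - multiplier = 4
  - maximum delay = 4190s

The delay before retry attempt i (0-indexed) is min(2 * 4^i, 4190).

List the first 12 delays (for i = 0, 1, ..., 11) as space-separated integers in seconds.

Computing each delay:
  i=0: min(2*4^0, 4190) = 2
  i=1: min(2*4^1, 4190) = 8
  i=2: min(2*4^2, 4190) = 32
  i=3: min(2*4^3, 4190) = 128
  i=4: min(2*4^4, 4190) = 512
  i=5: min(2*4^5, 4190) = 2048
  i=6: min(2*4^6, 4190) = 4190
  i=7: min(2*4^7, 4190) = 4190
  i=8: min(2*4^8, 4190) = 4190
  i=9: min(2*4^9, 4190) = 4190
  i=10: min(2*4^10, 4190) = 4190
  i=11: min(2*4^11, 4190) = 4190

Answer: 2 8 32 128 512 2048 4190 4190 4190 4190 4190 4190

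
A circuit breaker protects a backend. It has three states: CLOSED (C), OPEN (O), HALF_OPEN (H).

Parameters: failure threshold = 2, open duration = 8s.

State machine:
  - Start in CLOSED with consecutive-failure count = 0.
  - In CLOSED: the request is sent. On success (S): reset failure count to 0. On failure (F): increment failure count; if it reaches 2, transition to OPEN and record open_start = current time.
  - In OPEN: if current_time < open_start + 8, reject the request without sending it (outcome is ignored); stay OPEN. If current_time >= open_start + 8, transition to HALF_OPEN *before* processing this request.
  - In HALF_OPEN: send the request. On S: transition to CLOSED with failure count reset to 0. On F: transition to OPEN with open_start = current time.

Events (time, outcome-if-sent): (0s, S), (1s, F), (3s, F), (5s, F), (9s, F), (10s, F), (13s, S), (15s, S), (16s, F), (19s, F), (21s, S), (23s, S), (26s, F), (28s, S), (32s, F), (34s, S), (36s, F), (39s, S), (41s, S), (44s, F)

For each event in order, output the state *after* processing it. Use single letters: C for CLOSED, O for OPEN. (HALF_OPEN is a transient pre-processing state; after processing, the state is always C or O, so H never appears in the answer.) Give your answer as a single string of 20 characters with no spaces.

Answer: CCOOOOCCCOOOOCCCCCCC

Derivation:
State after each event:
  event#1 t=0s outcome=S: state=CLOSED
  event#2 t=1s outcome=F: state=CLOSED
  event#3 t=3s outcome=F: state=OPEN
  event#4 t=5s outcome=F: state=OPEN
  event#5 t=9s outcome=F: state=OPEN
  event#6 t=10s outcome=F: state=OPEN
  event#7 t=13s outcome=S: state=CLOSED
  event#8 t=15s outcome=S: state=CLOSED
  event#9 t=16s outcome=F: state=CLOSED
  event#10 t=19s outcome=F: state=OPEN
  event#11 t=21s outcome=S: state=OPEN
  event#12 t=23s outcome=S: state=OPEN
  event#13 t=26s outcome=F: state=OPEN
  event#14 t=28s outcome=S: state=CLOSED
  event#15 t=32s outcome=F: state=CLOSED
  event#16 t=34s outcome=S: state=CLOSED
  event#17 t=36s outcome=F: state=CLOSED
  event#18 t=39s outcome=S: state=CLOSED
  event#19 t=41s outcome=S: state=CLOSED
  event#20 t=44s outcome=F: state=CLOSED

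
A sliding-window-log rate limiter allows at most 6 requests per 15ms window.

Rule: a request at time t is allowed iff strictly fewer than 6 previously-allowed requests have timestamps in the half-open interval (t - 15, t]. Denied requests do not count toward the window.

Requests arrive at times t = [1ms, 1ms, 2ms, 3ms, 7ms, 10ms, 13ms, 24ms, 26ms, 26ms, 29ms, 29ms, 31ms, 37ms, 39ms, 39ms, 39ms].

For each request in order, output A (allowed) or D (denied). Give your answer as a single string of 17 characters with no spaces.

Tracking allowed requests in the window:
  req#1 t=1ms: ALLOW
  req#2 t=1ms: ALLOW
  req#3 t=2ms: ALLOW
  req#4 t=3ms: ALLOW
  req#5 t=7ms: ALLOW
  req#6 t=10ms: ALLOW
  req#7 t=13ms: DENY
  req#8 t=24ms: ALLOW
  req#9 t=26ms: ALLOW
  req#10 t=26ms: ALLOW
  req#11 t=29ms: ALLOW
  req#12 t=29ms: ALLOW
  req#13 t=31ms: ALLOW
  req#14 t=37ms: DENY
  req#15 t=39ms: ALLOW
  req#16 t=39ms: DENY
  req#17 t=39ms: DENY

Answer: AAAAAADAAAAAADADD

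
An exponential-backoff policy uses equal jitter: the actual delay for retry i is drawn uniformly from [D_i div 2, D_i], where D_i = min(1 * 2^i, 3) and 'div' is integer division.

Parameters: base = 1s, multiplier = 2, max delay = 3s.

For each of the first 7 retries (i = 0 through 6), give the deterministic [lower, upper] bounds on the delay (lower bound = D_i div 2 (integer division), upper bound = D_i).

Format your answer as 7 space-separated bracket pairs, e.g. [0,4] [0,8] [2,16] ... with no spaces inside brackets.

Answer: [0,1] [1,2] [1,3] [1,3] [1,3] [1,3] [1,3]

Derivation:
Computing bounds per retry:
  i=0: D_i=min(1*2^0,3)=1, bounds=[0,1]
  i=1: D_i=min(1*2^1,3)=2, bounds=[1,2]
  i=2: D_i=min(1*2^2,3)=3, bounds=[1,3]
  i=3: D_i=min(1*2^3,3)=3, bounds=[1,3]
  i=4: D_i=min(1*2^4,3)=3, bounds=[1,3]
  i=5: D_i=min(1*2^5,3)=3, bounds=[1,3]
  i=6: D_i=min(1*2^6,3)=3, bounds=[1,3]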